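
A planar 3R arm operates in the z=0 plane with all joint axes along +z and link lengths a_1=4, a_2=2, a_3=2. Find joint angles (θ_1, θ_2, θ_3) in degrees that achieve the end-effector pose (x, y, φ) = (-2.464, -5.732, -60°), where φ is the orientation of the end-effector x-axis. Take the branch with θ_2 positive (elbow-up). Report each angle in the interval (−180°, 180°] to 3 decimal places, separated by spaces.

wrist centre = target − a_3·(cos φ, sin φ) = (-3.4640, -3.9999)
cos θ_2 = (27.9989−4²−2²)/(2·4·2) = 0.4999; θ_2 = 60.0046° (elbow-up)
β = atan2(-3.9999,-3.4640) = -130.8929°; ψ = atan2(1.7321,4.9999) = 19.1079°
θ_1 = β − ψ = -150.0008°
θ_3 = φ − θ_1 − θ_2 = 29.9962° (wrapped to (-180°,180°])

-150.001 60.005 29.996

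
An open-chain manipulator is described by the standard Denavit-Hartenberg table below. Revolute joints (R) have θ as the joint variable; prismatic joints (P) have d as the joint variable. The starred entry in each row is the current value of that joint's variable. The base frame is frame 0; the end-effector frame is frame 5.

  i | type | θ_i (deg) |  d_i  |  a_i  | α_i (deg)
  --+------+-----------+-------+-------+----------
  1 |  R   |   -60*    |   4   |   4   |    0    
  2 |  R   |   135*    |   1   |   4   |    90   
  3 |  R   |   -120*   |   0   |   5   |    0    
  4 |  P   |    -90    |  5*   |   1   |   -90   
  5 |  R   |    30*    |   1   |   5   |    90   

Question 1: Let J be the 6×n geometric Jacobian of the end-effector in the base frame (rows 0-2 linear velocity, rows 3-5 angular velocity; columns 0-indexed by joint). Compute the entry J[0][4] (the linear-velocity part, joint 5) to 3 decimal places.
-3.622

axis z_4 = (-0.1294,-0.4830,-0.8660); lever o_n−o_4 = (-3.5148,-3.4581,1.2990)
cross product → J_v[:, 4] = (-3.6222,3.2120,-1.2500)
J_ω[:, 4] = z_4
entry J[0][4] = -3.6222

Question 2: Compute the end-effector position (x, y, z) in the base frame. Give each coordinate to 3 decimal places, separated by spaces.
after link 1: o_1 = (2.0000, -3.4641, 4.0000)
after link 2: o_2 = (3.0353, 0.3996, 5.0000)
after link 3: o_3 = (2.3882, -2.0152, 0.6699)
after link 4: o_4 = (6.9937, -4.1458, 1.1699)
after link 5: o_5 = (3.4789, -7.6040, 2.4689)

3.479 -7.604 2.469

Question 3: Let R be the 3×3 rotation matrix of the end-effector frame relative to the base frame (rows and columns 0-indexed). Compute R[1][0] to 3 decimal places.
End-effector x-axis (col 0 of R) = (-0.6771,-0.5950,0.4330)
R[1][0] = -0.5950

-0.595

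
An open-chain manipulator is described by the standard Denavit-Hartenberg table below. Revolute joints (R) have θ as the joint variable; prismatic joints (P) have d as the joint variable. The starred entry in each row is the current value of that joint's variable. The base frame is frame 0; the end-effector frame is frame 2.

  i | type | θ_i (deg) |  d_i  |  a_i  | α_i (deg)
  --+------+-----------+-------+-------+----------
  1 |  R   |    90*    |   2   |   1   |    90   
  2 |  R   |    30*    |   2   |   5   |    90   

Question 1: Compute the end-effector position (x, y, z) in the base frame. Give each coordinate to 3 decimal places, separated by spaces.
after link 1: o_1 = (0.0000, 1.0000, 2.0000)
after link 2: o_2 = (2.0000, 5.3301, 4.5000)

2.000 5.330 4.500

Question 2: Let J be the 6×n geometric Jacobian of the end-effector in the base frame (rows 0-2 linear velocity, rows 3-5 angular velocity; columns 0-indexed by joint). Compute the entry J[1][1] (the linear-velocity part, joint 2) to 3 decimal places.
-2.500

axis z_1 = (1.0000,-0.0000,0.0000); lever o_n−o_1 = (2.0000,4.3301,2.5000)
cross product → J_v[:, 1] = (-0.0000,-2.5000,4.3301)
J_ω[:, 1] = z_1
entry J[1][1] = -2.5000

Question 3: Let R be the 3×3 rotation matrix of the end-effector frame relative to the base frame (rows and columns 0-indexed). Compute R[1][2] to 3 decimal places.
0.500

End-effector z-axis (col 2 of R) = (0.0000,0.5000,-0.8660)
R[1][2] = 0.5000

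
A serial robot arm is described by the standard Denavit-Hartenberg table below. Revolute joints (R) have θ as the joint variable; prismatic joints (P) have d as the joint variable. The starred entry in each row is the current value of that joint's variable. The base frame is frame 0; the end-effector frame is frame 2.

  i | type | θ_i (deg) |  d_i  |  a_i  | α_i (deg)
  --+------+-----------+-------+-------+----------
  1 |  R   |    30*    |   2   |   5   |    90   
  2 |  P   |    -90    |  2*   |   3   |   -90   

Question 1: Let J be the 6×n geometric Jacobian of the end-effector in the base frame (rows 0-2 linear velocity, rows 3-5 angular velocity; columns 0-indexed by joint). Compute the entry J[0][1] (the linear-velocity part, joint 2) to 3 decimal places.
0.500

prismatic axis z_1 = (0.5000,-0.8660,0.0000)
J_v[:, 1] = z_1; J_ω[:, 1] = (0,0,0)
entry J[0][1] = 0.5000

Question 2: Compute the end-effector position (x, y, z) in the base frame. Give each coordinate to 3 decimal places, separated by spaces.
after link 1: o_1 = (4.3301, 2.5000, 2.0000)
after link 2: o_2 = (5.3301, 0.7679, -1.0000)

5.330 0.768 -1.000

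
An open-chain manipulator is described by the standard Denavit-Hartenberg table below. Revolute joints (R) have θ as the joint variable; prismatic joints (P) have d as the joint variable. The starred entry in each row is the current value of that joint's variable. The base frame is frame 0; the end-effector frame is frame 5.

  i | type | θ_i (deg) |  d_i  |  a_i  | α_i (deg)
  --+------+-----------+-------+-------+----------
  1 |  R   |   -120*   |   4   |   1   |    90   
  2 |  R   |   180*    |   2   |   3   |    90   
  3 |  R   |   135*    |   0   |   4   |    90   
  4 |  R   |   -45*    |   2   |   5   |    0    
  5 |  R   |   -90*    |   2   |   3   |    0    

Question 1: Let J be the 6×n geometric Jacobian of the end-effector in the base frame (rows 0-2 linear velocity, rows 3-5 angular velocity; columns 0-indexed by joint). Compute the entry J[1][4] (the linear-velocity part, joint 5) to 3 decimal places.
-0.549

axis z_4 = (-0.2588,0.9659,0.0000); lever o_n−o_4 = (1.5314,2.4809,-2.1213)
cross product → J_v[:, 4] = (-2.0490,-0.5490,-2.1213)
J_ω[:, 4] = z_4
entry J[1][4] = -0.5490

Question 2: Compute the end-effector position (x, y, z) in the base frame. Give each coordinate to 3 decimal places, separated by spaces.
after link 1: o_1 = (-0.5000, -0.8660, 4.0000)
after link 2: o_2 = (-0.7321, 2.7321, 4.0000)
after link 3: o_3 = (-4.5958, 1.6968, 4.0000)
after link 4: o_4 = (-8.5285, 2.7136, 0.4645)
after link 5: o_5 = (-6.9971, 5.1945, -1.6569)

-6.997 5.194 -1.657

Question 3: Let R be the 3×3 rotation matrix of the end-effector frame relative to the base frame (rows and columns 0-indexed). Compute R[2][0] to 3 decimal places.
-0.707

End-effector x-axis (col 0 of R) = (0.6830,0.1830,-0.7071)
R[2][0] = -0.7071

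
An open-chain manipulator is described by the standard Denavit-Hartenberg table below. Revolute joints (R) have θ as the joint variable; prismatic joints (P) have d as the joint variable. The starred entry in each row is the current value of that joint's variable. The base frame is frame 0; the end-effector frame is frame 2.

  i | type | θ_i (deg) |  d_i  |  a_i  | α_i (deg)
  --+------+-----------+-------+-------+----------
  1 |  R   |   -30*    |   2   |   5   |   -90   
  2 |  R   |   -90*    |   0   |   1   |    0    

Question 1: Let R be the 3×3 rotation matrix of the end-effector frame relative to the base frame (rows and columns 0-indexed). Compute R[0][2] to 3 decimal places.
End-effector z-axis (col 2 of R) = (0.5000,0.8660,0.0000)
R[0][2] = 0.5000

0.500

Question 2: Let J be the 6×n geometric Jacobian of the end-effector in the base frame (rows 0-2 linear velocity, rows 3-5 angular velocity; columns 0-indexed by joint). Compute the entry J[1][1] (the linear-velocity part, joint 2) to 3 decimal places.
-0.500

axis z_1 = (0.5000,0.8660,0.0000); lever o_n−o_1 = (0.0000,0.0000,1.0000)
cross product → J_v[:, 1] = (0.8660,-0.5000,0.0000)
J_ω[:, 1] = z_1
entry J[1][1] = -0.5000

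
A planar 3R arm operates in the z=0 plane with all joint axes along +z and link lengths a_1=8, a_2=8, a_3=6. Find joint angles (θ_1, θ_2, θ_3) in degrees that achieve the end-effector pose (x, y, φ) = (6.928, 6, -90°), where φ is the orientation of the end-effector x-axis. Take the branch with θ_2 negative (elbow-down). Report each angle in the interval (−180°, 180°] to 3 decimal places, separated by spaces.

90.001 -60.001 -120.000

wrist centre = target − a_3·(cos φ, sin φ) = (6.9280, 12.0000)
cos θ_2 = (191.9972−8²−8²)/(2·8·8) = 0.5000; θ_2 = -60.0015° (elbow-down)
β = atan2(12.0000,6.9280) = 60.0007°; ψ = atan2(-6.9283,11.9998) = -30.0007°
θ_1 = β − ψ = 90.0015°
θ_3 = φ − θ_1 − θ_2 = -120.0000° (wrapped to (-180°,180°])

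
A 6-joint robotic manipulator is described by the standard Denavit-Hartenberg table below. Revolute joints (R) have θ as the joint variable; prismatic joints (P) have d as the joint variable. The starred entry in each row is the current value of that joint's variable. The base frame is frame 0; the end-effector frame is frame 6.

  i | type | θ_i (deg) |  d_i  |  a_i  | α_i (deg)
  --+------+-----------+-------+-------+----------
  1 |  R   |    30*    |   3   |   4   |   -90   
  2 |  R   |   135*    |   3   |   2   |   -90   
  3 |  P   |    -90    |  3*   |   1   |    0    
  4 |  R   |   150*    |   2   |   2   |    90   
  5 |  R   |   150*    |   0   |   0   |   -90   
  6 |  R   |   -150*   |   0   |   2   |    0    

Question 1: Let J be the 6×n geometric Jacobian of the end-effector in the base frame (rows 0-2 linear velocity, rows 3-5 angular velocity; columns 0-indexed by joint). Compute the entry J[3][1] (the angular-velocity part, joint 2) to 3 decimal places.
axis z_1 = (-0.5000,0.8660,0.0000); lever o_n−o_1 = (-6.0927,-1.8215,-0.3409)
cross product → J_v[:, 1] = (-0.2952,-0.1704,6.1872)
J_ω[:, 1] = z_1
entry J[3][1] = -0.5000

-0.500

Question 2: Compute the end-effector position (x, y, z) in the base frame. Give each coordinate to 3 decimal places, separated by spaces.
after link 1: o_1 = (3.4641, 2.0000, 3.0000)
after link 2: o_2 = (0.7394, 3.8910, 1.5858)
after link 3: o_3 = (-1.5978, 3.6963, 3.7071)
after link 4: o_4 = (-2.5689, 1.1357, 4.4142)
after link 5: o_5 = (-2.5689, 1.1357, 4.4142)
after link 6: o_6 = (-2.6286, 0.1785, 2.6591)

-2.629 0.179 2.659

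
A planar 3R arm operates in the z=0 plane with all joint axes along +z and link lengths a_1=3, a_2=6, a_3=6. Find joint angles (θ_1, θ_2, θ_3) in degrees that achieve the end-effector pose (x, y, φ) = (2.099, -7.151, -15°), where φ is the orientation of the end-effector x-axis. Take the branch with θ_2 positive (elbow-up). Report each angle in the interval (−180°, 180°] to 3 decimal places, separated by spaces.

173.131 89.995 81.874

wrist centre = target − a_3·(cos φ, sin φ) = (-3.6966, -5.5981)
cos θ_2 = (45.0031−3²−6²)/(2·3·6) = 0.0001; θ_2 = 89.9951° (elbow-up)
β = atan2(-5.5981,-3.6966) = -123.4378°; ψ = atan2(6.0000,3.0005) = 63.4310°
θ_1 = β − ψ = -186.8688°
θ_3 = φ − θ_1 − θ_2 = 81.8737° (wrapped to (-180°,180°])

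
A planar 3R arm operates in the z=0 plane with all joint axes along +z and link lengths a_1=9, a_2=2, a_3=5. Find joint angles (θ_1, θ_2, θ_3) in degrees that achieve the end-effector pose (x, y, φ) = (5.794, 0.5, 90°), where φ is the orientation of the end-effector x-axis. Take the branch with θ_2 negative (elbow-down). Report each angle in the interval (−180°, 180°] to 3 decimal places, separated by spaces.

-30.003 -150.008 -89.989

wrist centre = target − a_3·(cos φ, sin φ) = (5.7940, -4.5000)
cos θ_2 = (53.8204−9²−2²)/(2·9·2) = -0.8661; θ_2 = -150.0084° (elbow-down)
β = atan2(-4.5000,5.7940) = -37.8353°; ψ = atan2(-0.9997,7.2678) = -7.8323°
θ_1 = β − ψ = -30.0029°
θ_3 = φ − θ_1 − θ_2 = -89.9887° (wrapped to (-180°,180°])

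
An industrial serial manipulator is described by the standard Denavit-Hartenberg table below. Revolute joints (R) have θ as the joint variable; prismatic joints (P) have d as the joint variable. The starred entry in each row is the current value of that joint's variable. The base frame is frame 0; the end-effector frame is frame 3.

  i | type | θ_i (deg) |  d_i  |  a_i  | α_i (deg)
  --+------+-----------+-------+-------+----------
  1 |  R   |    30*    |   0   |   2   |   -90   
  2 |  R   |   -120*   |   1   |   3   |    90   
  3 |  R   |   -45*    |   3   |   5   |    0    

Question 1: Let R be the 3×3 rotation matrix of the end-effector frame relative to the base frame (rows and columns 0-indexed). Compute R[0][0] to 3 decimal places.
End-effector x-axis (col 0 of R) = (0.0474,-0.7891,0.6124)
R[0][0] = 0.0474

0.047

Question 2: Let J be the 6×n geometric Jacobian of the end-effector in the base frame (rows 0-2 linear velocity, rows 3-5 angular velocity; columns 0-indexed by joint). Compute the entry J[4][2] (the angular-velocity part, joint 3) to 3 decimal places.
-0.433

axis z_2 = (-0.7500,-0.4330,-0.5000); lever o_n−o_2 = (-2.0132,-5.2448,1.5619)
cross product → J_v[:, 2] = (-3.2987,2.1780,3.0619)
J_ω[:, 2] = z_2
entry J[4][2] = -0.4330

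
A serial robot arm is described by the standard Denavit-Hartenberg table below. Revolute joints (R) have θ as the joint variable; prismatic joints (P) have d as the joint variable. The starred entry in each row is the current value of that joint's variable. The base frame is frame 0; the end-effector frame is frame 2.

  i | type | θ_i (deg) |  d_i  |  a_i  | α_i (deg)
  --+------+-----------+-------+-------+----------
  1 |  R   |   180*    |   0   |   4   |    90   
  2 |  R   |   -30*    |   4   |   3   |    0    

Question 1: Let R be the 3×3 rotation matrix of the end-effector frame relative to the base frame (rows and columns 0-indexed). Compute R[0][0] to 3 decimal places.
-0.866

End-effector x-axis (col 0 of R) = (-0.8660,0.0000,-0.5000)
R[0][0] = -0.8660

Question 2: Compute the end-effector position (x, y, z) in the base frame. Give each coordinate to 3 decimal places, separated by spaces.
-6.598 4.000 -1.500

after link 1: o_1 = (-4.0000, 0.0000, 0.0000)
after link 2: o_2 = (-6.5981, 4.0000, -1.5000)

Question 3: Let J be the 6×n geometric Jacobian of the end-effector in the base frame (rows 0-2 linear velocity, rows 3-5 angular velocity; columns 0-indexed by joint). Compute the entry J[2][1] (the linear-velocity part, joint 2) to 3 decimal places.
2.598

axis z_1 = (0.0000,1.0000,0.0000); lever o_n−o_1 = (-2.5981,4.0000,-1.5000)
cross product → J_v[:, 1] = (-1.5000,0.0000,2.5981)
J_ω[:, 1] = z_1
entry J[2][1] = 2.5981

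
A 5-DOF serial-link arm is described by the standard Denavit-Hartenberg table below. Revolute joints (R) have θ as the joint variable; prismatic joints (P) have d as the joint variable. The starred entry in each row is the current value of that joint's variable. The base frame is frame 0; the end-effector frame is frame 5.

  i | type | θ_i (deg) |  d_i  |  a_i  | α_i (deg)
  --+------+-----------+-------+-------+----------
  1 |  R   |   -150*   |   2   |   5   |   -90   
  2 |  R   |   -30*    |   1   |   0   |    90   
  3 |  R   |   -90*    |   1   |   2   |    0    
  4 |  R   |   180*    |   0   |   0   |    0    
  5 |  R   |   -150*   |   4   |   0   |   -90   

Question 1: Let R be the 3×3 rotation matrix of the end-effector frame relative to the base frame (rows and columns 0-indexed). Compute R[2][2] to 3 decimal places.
0.433

End-effector z-axis (col 2 of R) = (-0.3995,-0.8080,0.4330)
R[2][2] = 0.4330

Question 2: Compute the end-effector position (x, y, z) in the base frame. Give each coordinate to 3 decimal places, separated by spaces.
after link 1: o_1 = (-4.3301, -2.5000, 2.0000)
after link 2: o_2 = (-3.8301, -3.3660, 2.0000)
after link 3: o_3 = (-4.3971, -1.3840, 2.8660)
after link 4: o_4 = (-4.3971, -1.3840, 2.8660)
after link 5: o_5 = (-2.6651, -0.3840, 6.3301)

-2.665 -0.384 6.330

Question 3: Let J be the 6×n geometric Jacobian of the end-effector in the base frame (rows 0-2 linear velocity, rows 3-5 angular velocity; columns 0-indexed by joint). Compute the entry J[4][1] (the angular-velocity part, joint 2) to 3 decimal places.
-0.866

axis z_1 = (0.5000,-0.8660,0.0000); lever o_n−o_1 = (1.6651,2.1160,4.3301)
cross product → J_v[:, 1] = (-3.7500,-2.1651,2.5000)
J_ω[:, 1] = z_1
entry J[4][1] = -0.8660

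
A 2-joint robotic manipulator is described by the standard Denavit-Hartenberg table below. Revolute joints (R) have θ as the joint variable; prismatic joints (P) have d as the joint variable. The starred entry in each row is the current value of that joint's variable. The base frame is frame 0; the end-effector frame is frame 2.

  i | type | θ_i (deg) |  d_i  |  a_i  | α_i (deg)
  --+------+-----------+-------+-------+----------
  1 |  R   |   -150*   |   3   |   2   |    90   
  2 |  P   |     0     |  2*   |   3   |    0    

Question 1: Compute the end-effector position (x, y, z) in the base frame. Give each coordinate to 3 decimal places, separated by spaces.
after link 1: o_1 = (-1.7321, -1.0000, 3.0000)
after link 2: o_2 = (-5.3301, -0.7679, 3.0000)

-5.330 -0.768 3.000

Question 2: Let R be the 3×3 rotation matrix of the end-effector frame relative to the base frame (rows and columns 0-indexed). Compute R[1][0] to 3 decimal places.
End-effector x-axis (col 0 of R) = (-0.8660,-0.5000,0.0000)
R[1][0] = -0.5000

-0.500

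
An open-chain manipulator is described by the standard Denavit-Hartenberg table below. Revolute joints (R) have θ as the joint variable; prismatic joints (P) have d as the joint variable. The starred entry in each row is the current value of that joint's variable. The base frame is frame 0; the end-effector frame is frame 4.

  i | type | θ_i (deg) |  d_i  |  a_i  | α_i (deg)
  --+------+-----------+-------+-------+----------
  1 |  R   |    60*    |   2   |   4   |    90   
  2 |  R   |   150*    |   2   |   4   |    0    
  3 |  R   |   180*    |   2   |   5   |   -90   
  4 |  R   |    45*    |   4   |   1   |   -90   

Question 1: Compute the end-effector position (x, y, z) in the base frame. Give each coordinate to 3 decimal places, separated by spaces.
after link 1: o_1 = (2.0000, 3.4641, 2.0000)
after link 2: o_2 = (2.0000, -0.5359, 4.0000)
after link 3: o_3 = (5.8971, 2.2141, 1.5000)
after link 4: o_4 = (6.5909, 4.8300, 4.6105)

6.591 4.830 4.611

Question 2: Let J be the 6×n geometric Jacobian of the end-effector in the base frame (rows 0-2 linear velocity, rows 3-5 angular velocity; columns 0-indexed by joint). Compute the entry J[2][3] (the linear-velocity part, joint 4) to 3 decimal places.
axis z_3 = (0.2500,0.4330,0.8660); lever o_n−o_3 = (0.6938,2.6159,3.1105)
cross product → J_v[:, 3] = (-0.9186,-0.1768,0.3536)
J_ω[:, 3] = z_3
entry J[2][3] = 0.3536

0.354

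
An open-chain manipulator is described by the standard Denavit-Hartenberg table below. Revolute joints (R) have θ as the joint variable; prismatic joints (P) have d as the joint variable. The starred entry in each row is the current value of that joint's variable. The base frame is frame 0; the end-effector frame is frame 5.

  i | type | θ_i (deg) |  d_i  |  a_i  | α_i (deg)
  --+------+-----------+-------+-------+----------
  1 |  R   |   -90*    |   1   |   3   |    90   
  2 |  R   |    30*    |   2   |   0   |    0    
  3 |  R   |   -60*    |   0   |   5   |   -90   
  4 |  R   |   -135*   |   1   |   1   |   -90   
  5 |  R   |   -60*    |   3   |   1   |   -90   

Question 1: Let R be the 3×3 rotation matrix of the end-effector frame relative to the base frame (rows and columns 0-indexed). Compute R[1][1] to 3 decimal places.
End-effector y-axis (col 1 of R) = (0.7071,0.6124,0.3536)
R[1][1] = 0.6124

0.612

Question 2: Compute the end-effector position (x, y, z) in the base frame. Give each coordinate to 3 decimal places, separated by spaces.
after link 1: o_1 = (0.0000, -3.0000, 1.0000)
after link 2: o_2 = (-2.0000, -3.0000, 1.0000)
after link 3: o_3 = (-2.0000, -7.3301, -1.5000)
after link 4: o_4 = (-2.7071, -7.2178, -0.2804)
after link 5: o_5 = (-5.1820, -9.1817, -0.4143)

-5.182 -9.182 -0.414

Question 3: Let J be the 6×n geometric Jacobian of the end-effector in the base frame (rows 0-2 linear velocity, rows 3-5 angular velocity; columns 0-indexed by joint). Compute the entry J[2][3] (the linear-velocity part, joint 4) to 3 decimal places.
-1.591

axis z_3 = (0.0000,-0.5000,0.8660); lever o_n−o_3 = (-3.1820,-1.8516,1.0857)
cross product → J_v[:, 3] = (1.0607,-2.7557,-1.5910)
J_ω[:, 3] = z_3
entry J[2][3] = -1.5910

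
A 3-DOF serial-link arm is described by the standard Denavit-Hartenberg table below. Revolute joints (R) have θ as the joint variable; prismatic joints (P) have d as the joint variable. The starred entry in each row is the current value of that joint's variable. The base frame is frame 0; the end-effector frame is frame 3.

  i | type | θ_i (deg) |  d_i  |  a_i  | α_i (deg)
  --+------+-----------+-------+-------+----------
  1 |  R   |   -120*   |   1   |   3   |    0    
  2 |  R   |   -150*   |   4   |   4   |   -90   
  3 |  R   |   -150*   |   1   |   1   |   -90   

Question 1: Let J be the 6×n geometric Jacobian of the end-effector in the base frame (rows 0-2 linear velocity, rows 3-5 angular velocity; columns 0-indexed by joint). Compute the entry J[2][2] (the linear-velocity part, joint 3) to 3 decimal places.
axis z_2 = (-1.0000,-0.0000,0.0000); lever o_n−o_2 = (-1.0000,-0.8660,0.5000)
cross product → J_v[:, 2] = (-0.0000,0.5000,0.8660)
J_ω[:, 2] = z_2
entry J[2][2] = 0.8660

0.866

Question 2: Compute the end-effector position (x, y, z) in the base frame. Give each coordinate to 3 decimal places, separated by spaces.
after link 1: o_1 = (-1.5000, -2.5981, 1.0000)
after link 2: o_2 = (-1.5000, 1.4019, 5.0000)
after link 3: o_3 = (-2.5000, 0.5359, 5.5000)

-2.500 0.536 5.500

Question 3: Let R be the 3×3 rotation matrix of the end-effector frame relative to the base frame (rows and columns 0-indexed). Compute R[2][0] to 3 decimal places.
End-effector x-axis (col 0 of R) = (0.0000,-0.8660,0.5000)
R[2][0] = 0.5000

0.500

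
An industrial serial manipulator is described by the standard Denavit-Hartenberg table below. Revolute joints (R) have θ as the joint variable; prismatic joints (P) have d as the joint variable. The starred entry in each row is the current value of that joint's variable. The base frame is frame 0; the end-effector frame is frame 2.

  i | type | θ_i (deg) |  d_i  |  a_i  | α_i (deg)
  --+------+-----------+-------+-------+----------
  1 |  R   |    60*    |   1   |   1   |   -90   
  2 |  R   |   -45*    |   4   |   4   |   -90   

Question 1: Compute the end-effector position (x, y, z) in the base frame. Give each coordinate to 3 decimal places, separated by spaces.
after link 1: o_1 = (0.5000, 0.8660, 1.0000)
after link 2: o_2 = (-1.5499, 5.3155, 3.8284)

-1.550 5.316 3.828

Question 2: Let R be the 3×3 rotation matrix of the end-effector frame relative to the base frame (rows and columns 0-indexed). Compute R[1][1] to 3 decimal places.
-0.500

End-effector y-axis (col 1 of R) = (0.8660,-0.5000,-0.0000)
R[1][1] = -0.5000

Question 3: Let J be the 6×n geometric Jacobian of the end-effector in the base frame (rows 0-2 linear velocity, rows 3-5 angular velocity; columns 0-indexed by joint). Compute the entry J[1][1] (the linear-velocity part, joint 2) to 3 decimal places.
2.449

axis z_1 = (-0.8660,0.5000,0.0000); lever o_n−o_1 = (-2.0499,4.4495,2.8284)
cross product → J_v[:, 1] = (1.4142,2.4495,-2.8284)
J_ω[:, 1] = z_1
entry J[1][1] = 2.4495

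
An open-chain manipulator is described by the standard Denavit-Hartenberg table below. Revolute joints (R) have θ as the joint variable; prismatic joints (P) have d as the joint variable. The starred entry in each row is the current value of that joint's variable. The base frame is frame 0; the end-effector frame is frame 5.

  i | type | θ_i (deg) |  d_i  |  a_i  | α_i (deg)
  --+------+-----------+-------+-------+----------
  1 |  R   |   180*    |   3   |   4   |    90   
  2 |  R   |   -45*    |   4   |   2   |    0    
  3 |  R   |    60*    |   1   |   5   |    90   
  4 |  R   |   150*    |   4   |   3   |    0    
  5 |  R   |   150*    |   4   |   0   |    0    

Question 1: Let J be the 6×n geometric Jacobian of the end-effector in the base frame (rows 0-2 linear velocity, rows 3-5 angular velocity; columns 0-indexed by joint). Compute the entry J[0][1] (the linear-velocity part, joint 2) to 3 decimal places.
axis z_1 = (0.0000,1.0000,0.0000); lever o_n−o_1 = (-5.8048,6.5000,-8.5200)
cross product → J_v[:, 1] = (-8.5200,0.0000,5.8048)
J_ω[:, 1] = z_1
entry J[0][1] = -8.5200

-8.520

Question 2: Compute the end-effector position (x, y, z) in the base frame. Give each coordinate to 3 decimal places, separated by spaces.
after link 1: o_1 = (-4.0000, 0.0000, 3.0000)
after link 2: o_2 = (-5.4142, 4.0000, 1.5858)
after link 3: o_3 = (-10.2438, 5.0000, 2.8799)
after link 4: o_4 = (-8.7696, 6.5000, -1.6563)
after link 5: o_5 = (-9.8048, 6.5000, -5.5200)

-9.805 6.500 -5.520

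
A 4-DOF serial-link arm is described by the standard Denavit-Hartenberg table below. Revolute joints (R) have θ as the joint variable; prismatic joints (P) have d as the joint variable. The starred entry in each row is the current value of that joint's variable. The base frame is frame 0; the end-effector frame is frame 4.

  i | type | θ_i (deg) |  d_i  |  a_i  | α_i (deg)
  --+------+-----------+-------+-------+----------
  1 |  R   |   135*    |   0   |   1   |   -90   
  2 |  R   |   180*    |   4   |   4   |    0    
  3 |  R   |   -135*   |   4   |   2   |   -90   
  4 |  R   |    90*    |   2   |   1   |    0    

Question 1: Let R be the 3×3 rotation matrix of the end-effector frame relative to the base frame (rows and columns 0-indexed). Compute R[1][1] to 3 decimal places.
-0.500

End-effector y-axis (col 1 of R) = (0.5000,-0.5000,0.7071)
R[1][1] = -0.5000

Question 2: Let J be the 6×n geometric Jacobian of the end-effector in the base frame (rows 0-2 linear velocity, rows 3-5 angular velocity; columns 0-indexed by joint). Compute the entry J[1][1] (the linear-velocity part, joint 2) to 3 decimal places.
-2.000

axis z_1 = (-0.7071,-0.7071,0.0000); lever o_n−o_1 = (-2.1213,-7.7782,-2.8284)
cross product → J_v[:, 1] = (2.0000,-2.0000,4.0000)
J_ω[:, 1] = z_1
entry J[1][1] = -2.0000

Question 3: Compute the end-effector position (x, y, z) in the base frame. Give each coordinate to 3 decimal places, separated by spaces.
after link 1: o_1 = (-0.7071, 0.7071, 0.0000)
after link 2: o_2 = (-0.7071, -4.9497, -0.0000)
after link 3: o_3 = (-4.5355, -6.7782, -1.4142)
after link 4: o_4 = (-2.8284, -7.0711, -2.8284)

-2.828 -7.071 -2.828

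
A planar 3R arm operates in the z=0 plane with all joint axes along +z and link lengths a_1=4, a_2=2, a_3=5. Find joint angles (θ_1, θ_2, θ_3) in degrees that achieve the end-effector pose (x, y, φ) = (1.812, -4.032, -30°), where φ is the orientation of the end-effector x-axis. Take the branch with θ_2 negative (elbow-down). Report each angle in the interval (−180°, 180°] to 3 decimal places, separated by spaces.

-120.007 -134.991 -135.001

wrist centre = target − a_3·(cos φ, sin φ) = (-2.5181, -1.5320)
cos θ_2 = (8.6880−4²−2²)/(2·4·2) = -0.7070; θ_2 = -134.9914° (elbow-down)
β = atan2(-1.5320,-2.5181) = -148.6841°; ψ = atan2(-1.4144,2.5860) = -28.6767°
θ_1 = β − ψ = -120.0075°
θ_3 = φ − θ_1 − θ_2 = -135.0011° (wrapped to (-180°,180°])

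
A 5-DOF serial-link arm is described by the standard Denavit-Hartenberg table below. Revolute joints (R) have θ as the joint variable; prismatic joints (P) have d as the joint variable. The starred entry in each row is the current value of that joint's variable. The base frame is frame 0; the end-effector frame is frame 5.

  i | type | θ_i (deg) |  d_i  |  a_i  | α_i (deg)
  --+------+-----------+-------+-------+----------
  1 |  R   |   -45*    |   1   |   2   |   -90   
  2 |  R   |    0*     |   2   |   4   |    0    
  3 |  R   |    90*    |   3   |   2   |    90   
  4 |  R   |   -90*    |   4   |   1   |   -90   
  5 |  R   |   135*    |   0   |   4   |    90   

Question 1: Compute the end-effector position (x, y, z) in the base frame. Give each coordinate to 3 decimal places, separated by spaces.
9.899 -0.243 -1.000

after link 1: o_1 = (1.4142, -1.4142, 1.0000)
after link 2: o_2 = (5.6569, -2.8284, 1.0000)
after link 3: o_3 = (7.7782, -0.7071, -1.0000)
after link 4: o_4 = (9.8995, -4.2426, -1.0000)
after link 5: o_5 = (9.8995, -0.2426, -1.0000)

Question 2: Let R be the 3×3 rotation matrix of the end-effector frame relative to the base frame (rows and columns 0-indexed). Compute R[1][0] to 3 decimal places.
End-effector x-axis (col 0 of R) = (-0.0000,1.0000,-0.0000)
R[1][0] = 1.0000

1.000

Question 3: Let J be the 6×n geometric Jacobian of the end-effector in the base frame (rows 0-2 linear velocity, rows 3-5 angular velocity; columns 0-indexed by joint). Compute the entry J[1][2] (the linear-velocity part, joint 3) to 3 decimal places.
1.414

axis z_2 = (0.7071,0.7071,0.0000); lever o_n−o_2 = (4.2426,2.5858,-2.0000)
cross product → J_v[:, 2] = (-1.4142,1.4142,-1.1716)
J_ω[:, 2] = z_2
entry J[1][2] = 1.4142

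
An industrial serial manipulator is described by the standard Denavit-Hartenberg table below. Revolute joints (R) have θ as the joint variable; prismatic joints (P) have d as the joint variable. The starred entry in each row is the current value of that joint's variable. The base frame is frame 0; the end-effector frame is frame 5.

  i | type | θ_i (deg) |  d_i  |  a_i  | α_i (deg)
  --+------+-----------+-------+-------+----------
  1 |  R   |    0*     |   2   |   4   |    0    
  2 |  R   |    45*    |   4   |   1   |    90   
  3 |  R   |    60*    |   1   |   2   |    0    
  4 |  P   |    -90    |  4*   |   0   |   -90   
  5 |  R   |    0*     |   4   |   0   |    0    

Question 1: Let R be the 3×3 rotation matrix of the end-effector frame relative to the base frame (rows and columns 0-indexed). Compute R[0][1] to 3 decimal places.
End-effector y-axis (col 1 of R) = (-0.7071,0.7071,-0.0000)
R[0][1] = -0.7071

-0.707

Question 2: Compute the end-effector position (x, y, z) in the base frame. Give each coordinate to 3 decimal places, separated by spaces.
10.364 -0.707 11.196

after link 1: o_1 = (4.0000, 0.0000, 2.0000)
after link 2: o_2 = (4.7071, 0.7071, 6.0000)
after link 3: o_3 = (6.1213, 0.7071, 7.7321)
after link 4: o_4 = (8.9497, -2.1213, 7.7321)
after link 5: o_5 = (10.3640, -0.7071, 11.1962)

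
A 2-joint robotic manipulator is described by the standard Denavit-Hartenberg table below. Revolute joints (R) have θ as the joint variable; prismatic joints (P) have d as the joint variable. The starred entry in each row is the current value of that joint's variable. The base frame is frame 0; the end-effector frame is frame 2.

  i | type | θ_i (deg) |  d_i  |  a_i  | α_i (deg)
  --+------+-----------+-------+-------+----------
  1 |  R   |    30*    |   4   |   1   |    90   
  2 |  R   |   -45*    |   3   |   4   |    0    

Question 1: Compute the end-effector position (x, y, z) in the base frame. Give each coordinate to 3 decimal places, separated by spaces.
after link 1: o_1 = (0.8660, 0.5000, 4.0000)
after link 2: o_2 = (4.8155, -0.6839, 1.1716)

4.816 -0.684 1.172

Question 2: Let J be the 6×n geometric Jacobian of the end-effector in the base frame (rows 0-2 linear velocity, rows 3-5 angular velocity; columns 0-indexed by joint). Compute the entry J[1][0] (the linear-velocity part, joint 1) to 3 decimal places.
4.816

axis z_0 = ẑ; lever o_n−o_0 = (4.8155,-0.6839,1.1716)
cross product → J_v[:, 0] = (0.6839,4.8155,-0.0000)
J_ω[:, 0] = z_0
entry J[1][0] = 4.8155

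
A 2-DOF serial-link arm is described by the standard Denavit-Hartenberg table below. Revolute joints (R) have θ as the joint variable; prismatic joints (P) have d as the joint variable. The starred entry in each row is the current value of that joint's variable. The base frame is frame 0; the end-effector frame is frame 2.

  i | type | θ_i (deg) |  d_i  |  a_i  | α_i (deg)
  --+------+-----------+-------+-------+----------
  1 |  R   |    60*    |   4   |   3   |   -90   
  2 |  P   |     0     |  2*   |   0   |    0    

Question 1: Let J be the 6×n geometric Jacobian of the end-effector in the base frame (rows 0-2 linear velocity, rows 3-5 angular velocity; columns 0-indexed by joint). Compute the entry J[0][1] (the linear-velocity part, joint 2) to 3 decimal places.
prismatic axis z_1 = (-0.8660,0.5000,0.0000)
J_v[:, 1] = z_1; J_ω[:, 1] = (0,0,0)
entry J[0][1] = -0.8660

-0.866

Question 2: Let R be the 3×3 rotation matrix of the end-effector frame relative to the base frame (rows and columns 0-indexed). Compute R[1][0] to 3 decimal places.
End-effector x-axis (col 0 of R) = (0.5000,0.8660,0.0000)
R[1][0] = 0.8660

0.866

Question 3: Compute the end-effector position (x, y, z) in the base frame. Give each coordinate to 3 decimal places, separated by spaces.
after link 1: o_1 = (1.5000, 2.5981, 4.0000)
after link 2: o_2 = (-0.2321, 3.5981, 4.0000)

-0.232 3.598 4.000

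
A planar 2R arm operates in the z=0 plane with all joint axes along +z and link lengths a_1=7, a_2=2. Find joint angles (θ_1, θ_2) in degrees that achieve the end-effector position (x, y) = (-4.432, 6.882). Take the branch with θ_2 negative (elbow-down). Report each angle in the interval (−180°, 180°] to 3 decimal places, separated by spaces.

134.996 -59.989

cos θ_2 = (67.0045−7²−2²)/(2·7·2) = 0.5002; θ_2 = -59.9893° (elbow-down)
β = atan2(6.8820,-4.4320) = 122.7815°; ψ = atan2(-1.7319,8.0003) = -12.2146°
θ_1 = β − ψ = 134.9961°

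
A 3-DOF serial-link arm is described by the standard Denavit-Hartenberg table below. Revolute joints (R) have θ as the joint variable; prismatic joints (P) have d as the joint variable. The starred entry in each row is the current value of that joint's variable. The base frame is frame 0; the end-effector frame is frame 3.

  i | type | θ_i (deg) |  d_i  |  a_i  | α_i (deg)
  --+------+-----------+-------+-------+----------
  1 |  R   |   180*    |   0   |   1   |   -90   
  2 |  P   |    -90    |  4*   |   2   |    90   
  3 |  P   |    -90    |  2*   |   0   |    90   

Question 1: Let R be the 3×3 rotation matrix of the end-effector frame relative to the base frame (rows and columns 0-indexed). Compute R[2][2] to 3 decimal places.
-1.000

End-effector z-axis (col 2 of R) = (0.0000,-0.0000,-1.0000)
R[2][2] = -1.0000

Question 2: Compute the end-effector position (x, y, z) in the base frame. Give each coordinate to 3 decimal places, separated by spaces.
after link 1: o_1 = (-1.0000, 0.0000, 0.0000)
after link 2: o_2 = (-1.0000, -4.0000, 2.0000)
after link 3: o_3 = (1.0000, -4.0000, 2.0000)

1.000 -4.000 2.000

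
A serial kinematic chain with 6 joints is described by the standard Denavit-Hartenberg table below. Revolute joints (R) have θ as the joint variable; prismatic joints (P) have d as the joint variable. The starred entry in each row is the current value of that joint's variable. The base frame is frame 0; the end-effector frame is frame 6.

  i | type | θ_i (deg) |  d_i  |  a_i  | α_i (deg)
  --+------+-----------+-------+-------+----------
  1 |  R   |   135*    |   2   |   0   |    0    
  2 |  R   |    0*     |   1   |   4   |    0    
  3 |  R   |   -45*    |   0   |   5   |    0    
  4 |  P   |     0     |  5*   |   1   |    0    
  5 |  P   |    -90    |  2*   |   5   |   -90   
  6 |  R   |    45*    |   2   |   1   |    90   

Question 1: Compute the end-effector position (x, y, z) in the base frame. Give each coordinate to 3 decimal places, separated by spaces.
after link 1: o_1 = (0.0000, 0.0000, 2.0000)
after link 2: o_2 = (-2.8284, 2.8284, 3.0000)
after link 3: o_3 = (-2.8284, 7.8284, 3.0000)
after link 4: o_4 = (-2.8284, 8.8284, 8.0000)
after link 5: o_5 = (2.1716, 8.8284, 10.0000)
after link 6: o_6 = (2.8787, 10.8284, 9.2929)

2.879 10.828 9.293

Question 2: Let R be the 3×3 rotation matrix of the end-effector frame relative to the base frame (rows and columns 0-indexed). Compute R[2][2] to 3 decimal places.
0.707

End-effector z-axis (col 2 of R) = (0.7071,0.0000,0.7071)
R[2][2] = 0.7071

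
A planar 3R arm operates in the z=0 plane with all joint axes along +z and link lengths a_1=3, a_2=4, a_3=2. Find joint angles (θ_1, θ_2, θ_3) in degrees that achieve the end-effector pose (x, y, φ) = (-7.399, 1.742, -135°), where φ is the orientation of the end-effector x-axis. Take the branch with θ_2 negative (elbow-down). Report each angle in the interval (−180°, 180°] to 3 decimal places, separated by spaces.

wrist centre = target − a_3·(cos φ, sin φ) = (-5.9848, 3.1562)
cos θ_2 = (45.7794−3²−4²)/(2·3·4) = 0.8658; θ_2 = -30.0251° (elbow-down)
β = atan2(3.1562,-5.9848) = 152.1941°; ψ = atan2(-2.0015,6.4632) = -17.2066°
θ_1 = β − ψ = 169.4006°
θ_3 = φ − θ_1 − θ_2 = 85.6244° (wrapped to (-180°,180°])

169.401 -30.025 85.624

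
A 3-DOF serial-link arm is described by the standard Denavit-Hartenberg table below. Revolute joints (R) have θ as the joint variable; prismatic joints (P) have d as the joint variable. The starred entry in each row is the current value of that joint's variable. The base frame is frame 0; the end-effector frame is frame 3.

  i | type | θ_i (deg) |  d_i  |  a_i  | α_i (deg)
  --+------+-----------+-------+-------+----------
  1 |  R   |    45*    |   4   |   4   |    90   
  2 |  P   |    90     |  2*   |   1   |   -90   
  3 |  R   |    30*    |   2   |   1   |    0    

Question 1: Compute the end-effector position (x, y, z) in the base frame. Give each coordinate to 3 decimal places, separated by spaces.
after link 1: o_1 = (2.8284, 2.8284, 4.0000)
after link 2: o_2 = (4.2426, 1.4142, 5.0000)
after link 3: o_3 = (2.4749, 0.3536, 5.8660)

2.475 0.354 5.866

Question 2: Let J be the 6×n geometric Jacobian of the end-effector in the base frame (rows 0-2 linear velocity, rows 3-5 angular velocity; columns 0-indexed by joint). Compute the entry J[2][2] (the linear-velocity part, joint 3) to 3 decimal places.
-0.500

axis z_2 = (-0.7071,-0.7071,0.0000); lever o_n−o_2 = (-1.7678,-1.0607,0.8660)
cross product → J_v[:, 2] = (-0.6124,0.6124,-0.5000)
J_ω[:, 2] = z_2
entry J[2][2] = -0.5000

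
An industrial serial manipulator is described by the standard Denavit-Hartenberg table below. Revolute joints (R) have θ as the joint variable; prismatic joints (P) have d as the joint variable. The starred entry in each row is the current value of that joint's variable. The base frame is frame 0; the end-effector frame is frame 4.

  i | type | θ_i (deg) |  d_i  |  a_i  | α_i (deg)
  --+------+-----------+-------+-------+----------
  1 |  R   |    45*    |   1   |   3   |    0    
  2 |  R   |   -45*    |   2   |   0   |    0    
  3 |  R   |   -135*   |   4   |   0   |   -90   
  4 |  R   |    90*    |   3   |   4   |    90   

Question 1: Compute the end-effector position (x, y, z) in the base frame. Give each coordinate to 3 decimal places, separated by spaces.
after link 1: o_1 = (2.1213, 2.1213, 1.0000)
after link 2: o_2 = (2.1213, 2.1213, 3.0000)
after link 3: o_3 = (2.1213, 2.1213, 7.0000)
after link 4: o_4 = (4.2426, -0.0000, 3.0000)

4.243 -0.000 3.000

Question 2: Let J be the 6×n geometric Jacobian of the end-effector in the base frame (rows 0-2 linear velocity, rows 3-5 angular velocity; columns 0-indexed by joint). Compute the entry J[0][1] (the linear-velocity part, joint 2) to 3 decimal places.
axis z_1 = (0.0000,0.0000,1.0000); lever o_n−o_1 = (2.1213,-2.1213,2.0000)
cross product → J_v[:, 1] = (2.1213,2.1213,-0.0000)
J_ω[:, 1] = z_1
entry J[0][1] = 2.1213

2.121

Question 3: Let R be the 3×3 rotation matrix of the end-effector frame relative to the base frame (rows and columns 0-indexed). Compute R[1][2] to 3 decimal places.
-0.707

End-effector z-axis (col 2 of R) = (-0.7071,-0.7071,0.0000)
R[1][2] = -0.7071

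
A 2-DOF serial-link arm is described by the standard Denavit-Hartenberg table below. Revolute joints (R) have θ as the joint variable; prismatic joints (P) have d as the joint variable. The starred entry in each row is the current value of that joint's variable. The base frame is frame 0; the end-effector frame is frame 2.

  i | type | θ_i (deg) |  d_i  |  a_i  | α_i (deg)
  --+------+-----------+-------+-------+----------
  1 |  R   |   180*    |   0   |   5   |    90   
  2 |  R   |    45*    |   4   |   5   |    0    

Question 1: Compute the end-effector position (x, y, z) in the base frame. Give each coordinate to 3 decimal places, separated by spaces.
after link 1: o_1 = (-5.0000, 0.0000, 0.0000)
after link 2: o_2 = (-8.5355, 4.0000, 3.5355)

-8.536 4.000 3.536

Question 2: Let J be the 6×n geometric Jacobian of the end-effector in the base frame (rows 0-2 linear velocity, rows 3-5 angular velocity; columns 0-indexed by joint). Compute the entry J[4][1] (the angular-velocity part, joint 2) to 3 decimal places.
1.000

axis z_1 = (0.0000,1.0000,0.0000); lever o_n−o_1 = (-3.5355,4.0000,3.5355)
cross product → J_v[:, 1] = (3.5355,-0.0000,3.5355)
J_ω[:, 1] = z_1
entry J[4][1] = 1.0000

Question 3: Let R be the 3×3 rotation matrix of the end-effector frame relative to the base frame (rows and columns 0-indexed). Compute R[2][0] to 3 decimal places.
End-effector x-axis (col 0 of R) = (-0.7071,0.0000,0.7071)
R[2][0] = 0.7071

0.707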